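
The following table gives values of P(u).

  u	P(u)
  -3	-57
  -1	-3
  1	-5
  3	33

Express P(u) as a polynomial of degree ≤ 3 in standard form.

Build the Lagrange basis polynomials:
L_0(u) = (u + 1)(u - 1)(u - 3) / [-48] = -(1/48)u^3 + (1/16)u^2 + (1/48)u - 1/16
L_1(u) = (u + 3)(u - 1)(u - 3) / [16] = (1/16)u^3 - (1/16)u^2 - (9/16)u + 9/16
L_2(u) = (u + 3)(u + 1)(u - 3) / [-16] = -(1/16)u^3 - (1/16)u^2 + (9/16)u + 9/16
L_3(u) = (u + 3)(u + 1)(u - 1) / [48] = (1/48)u^3 + (1/16)u^2 - (1/48)u - 1/16
P(u) = (-57)·L_0 + (-3)·L_1 + (-5)·L_2 + 33·L_3
  (-57)·L_0(u) = (19/16)u^3 - (57/16)u^2 - (19/16)u + 57/16
  (-3)·L_1(u) = -(3/16)u^3 + (3/16)u^2 + (27/16)u - 27/16
  (-5)·L_2(u) = (5/16)u^3 + (5/16)u^2 - (45/16)u - 45/16
  33·L_3(u) = (11/16)u^3 + (33/16)u^2 - (11/16)u - 33/16
Adding term by term: 2u^3 - u^2 - 3u - 3

P(u) = 2u^3 - u^2 - 3u - 3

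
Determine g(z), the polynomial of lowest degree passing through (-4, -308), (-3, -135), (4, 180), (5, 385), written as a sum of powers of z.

L_0(z) = (z + 3)(z - 4)(z - 5) / [-72] = -(1/72)z^3 + (1/12)z^2 + (7/72)z - 5/6
L_1(z) = (z + 4)(z - 4)(z - 5) / [56] = (1/56)z^3 - (5/56)z^2 - (2/7)z + 10/7
L_2(z) = (z + 4)(z + 3)(z - 5) / [-56] = -(1/56)z^3 - (1/28)z^2 + (23/56)z + 15/14
L_3(z) = (z + 4)(z + 3)(z - 4) / [72] = (1/72)z^3 + (1/24)z^2 - (2/9)z - 2/3
g(z) = (-308)·L_0 + (-135)·L_1 + 180·L_2 + 385·L_3
  (-308)·L_0(z) = (77/18)z^3 - (77/3)z^2 - (539/18)z + 770/3
  (-135)·L_1(z) = -(135/56)z^3 + (675/56)z^2 + (270/7)z - 1350/7
  180·L_2(z) = -(45/14)z^3 - (45/7)z^2 + (1035/14)z + 1350/7
  385·L_3(z) = (385/72)z^3 + (385/24)z^2 - (770/9)z - 770/3
Adding term by term: 4z^3 - 4z^2 - 3z

g(z) = 4z^3 - 4z^2 - 3z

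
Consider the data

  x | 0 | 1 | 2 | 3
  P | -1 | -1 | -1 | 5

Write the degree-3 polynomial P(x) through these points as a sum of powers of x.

P(x) = x^3 - 3x^2 + 2x - 1

Build the Lagrange basis polynomials:
L_0(x) = (x - 1)(x - 2)(x - 3) / [-6] = -(1/6)x^3 + x^2 - (11/6)x + 1
L_1(x) = x(x - 2)(x - 3) / [2] = (1/2)x^3 - (5/2)x^2 + 3x
L_2(x) = x(x - 1)(x - 3) / [-2] = -(1/2)x^3 + 2x^2 - (3/2)x
L_3(x) = x(x - 1)(x - 2) / [6] = (1/6)x^3 - (1/2)x^2 + (1/3)x
P(x) = (-1)·L_0 + (-1)·L_1 + (-1)·L_2 + 5·L_3
  (-1)·L_0(x) = (1/6)x^3 - x^2 + (11/6)x - 1
  (-1)·L_1(x) = -(1/2)x^3 + (5/2)x^2 - 3x
  (-1)·L_2(x) = (1/2)x^3 - 2x^2 + (3/2)x
  5·L_3(x) = (5/6)x^3 - (5/2)x^2 + (5/3)x
Adding term by term: x^3 - 3x^2 + 2x - 1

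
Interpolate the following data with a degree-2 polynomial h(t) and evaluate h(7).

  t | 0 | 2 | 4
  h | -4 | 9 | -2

L_0(7) = (5)·(3)/[(-2)·(-4)] = 15/8
L_1(7) = (7)·(3)/[(2)·(-2)] = -21/4
L_2(7) = (7)·(5)/[(4)·(2)] = 35/8
Sum: (-4)·(15/8) + 9·(-21/4) + (-2)·(35/8) = -127/2

-127/2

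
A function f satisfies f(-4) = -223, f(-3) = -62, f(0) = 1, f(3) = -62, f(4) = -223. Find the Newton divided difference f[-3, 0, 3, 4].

f[-3,0] = (1 - (-62)) / (0 - (-3)) = 21
f[0,3] = (-62 - 1) / (3 - 0) = -21
f[3,4] = (-223 - (-62)) / (4 - 3) = -161
f[-3,0,3] = (-21 - 21) / (3 - (-3)) = -7
f[0,3,4] = (-161 - (-21)) / (4 - 0) = -35
f[-3,0,3,4] = (-35 - (-7)) / (4 - (-3)) = -4

-4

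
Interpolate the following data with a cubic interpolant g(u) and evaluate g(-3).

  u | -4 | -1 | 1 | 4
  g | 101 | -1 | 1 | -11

L_0(-3) = (-2)·(-4)·(-7)/[(-3)·(-5)·(-8)] = 7/15
L_1(-3) = (1)·(-4)·(-7)/[(3)·(-2)·(-5)] = 14/15
L_2(-3) = (1)·(-2)·(-7)/[(5)·(2)·(-3)] = -7/15
L_3(-3) = (1)·(-2)·(-4)/[(8)·(5)·(3)] = 1/15
Sum: 101·(7/15) + (-1)·(14/15) + 1·(-7/15) + (-11)·(1/15) = 45

45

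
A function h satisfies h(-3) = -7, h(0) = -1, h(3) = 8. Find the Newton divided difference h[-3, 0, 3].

1/6

h[-3,0] = (-1 - (-7)) / (0 - (-3)) = 2
h[0,3] = (8 - (-1)) / (3 - 0) = 3
h[-3,0,3] = (3 - 2) / (3 - (-3)) = 1/6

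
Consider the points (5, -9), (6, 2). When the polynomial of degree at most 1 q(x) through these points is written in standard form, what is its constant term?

-64

Build the Lagrange basis polynomials:
L_0(x) = (x - 6) / [-1] = -x + 6
L_1(x) = (x - 5) / [1] = x - 5
q(x) = (-9)·L_0 + 2·L_1
Only the constant term is needed; take it from each L_i and combine:
(-9)·(6) + 2·(-5) = -64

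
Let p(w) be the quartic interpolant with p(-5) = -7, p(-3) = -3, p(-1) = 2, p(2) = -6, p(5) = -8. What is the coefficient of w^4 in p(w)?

113/3360

L_0(w) = (w + 3)(w + 1)(w - 2)(w - 5) / [560] = (1/560)w^4 - (3/560)w^3 - (3/112)w^2 + (19/560)w + 3/56
L_1(w) = (w + 5)(w + 1)(w - 2)(w - 5) / [-160] = -(1/160)w^4 + (1/160)w^3 + (27/160)w^2 - (5/32)w - 5/16
L_2(w) = (w + 5)(w + 3)(w - 2)(w - 5) / [144] = (1/144)w^4 + (1/144)w^3 - (31/144)w^2 - (25/144)w + 25/24
L_3(w) = (w + 5)(w + 3)(w + 1)(w - 5) / [-315] = -(1/315)w^4 - (4/315)w^3 + (22/315)w^2 + (20/63)w + 5/21
L_4(w) = (w + 5)(w + 3)(w + 1)(w - 2) / [1440] = (1/1440)w^4 + (7/1440)w^3 + (1/288)w^2 - (31/1440)w - 1/48
p(w) = (-7)·L_0 + (-3)·L_1 + 2·L_2 + (-6)·L_3 + (-8)·L_4
Only the coefficient of w^4 is needed; take it from each L_i and combine:
(-7)·(1/560) + (-3)·(-1/160) + 2·(1/144) + (-6)·(-1/315) + (-8)·(1/1440) = 113/3360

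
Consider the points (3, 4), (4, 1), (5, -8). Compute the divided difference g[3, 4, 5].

-3

g[3,4] = (1 - 4) / (4 - 3) = -3
g[4,5] = (-8 - 1) / (5 - 4) = -9
g[3,4,5] = (-9 - (-3)) / (5 - 3) = -3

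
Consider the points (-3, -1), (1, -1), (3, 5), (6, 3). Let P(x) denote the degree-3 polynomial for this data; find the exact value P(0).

Evaluate each Lagrange basis at x = 0:
L_0(0) = (-1)·(-3)·(-6)/[(-4)·(-6)·(-9)] = 1/12
L_1(0) = (3)·(-3)·(-6)/[(4)·(-2)·(-5)] = 27/20
L_2(0) = (3)·(-1)·(-6)/[(6)·(2)·(-3)] = -1/2
L_3(0) = (3)·(-1)·(-3)/[(9)·(5)·(3)] = 1/15
Sum: (-1)·(1/12) + (-1)·(27/20) + 5·(-1/2) + 3·(1/15) = -56/15

-56/15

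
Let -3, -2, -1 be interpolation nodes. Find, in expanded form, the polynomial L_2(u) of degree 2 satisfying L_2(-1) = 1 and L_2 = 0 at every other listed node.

L_2(u) = (u + 3)(u + 2) / [(2)·(1)]
       = (u^2 + 5u + 6) / (2)

L_2(u) = (1/2)u^2 + (5/2)u + 3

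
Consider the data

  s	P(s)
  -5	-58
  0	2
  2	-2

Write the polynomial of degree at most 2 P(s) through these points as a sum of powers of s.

P(s) = -2s^2 + 2s + 2

Newton's divided differences:
P[-5,0] = (2 - (-58)) / (0 - (-5)) = 12
P[0,2] = (-2 - 2) / (2 - 0) = -2
P[-5,0,2] = (-2 - 12) / (2 - (-5)) = -2
P(s) = -58 + 12·(s + 5) + (-2)·(s + 5)s
Expanding: P(s) = -2s^2 + 2s + 2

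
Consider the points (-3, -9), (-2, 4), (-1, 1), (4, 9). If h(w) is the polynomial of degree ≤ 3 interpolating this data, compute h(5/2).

Evaluate each Lagrange basis at w = 5/2:
L_0(5/2) = (9/2)·(7/2)·(-3/2)/[(-1)·(-2)·(-7)] = 27/16
L_1(5/2) = (11/2)·(7/2)·(-3/2)/[(1)·(-1)·(-6)] = -77/16
L_2(5/2) = (11/2)·(9/2)·(-3/2)/[(2)·(1)·(-5)] = 297/80
L_3(5/2) = (11/2)·(9/2)·(7/2)/[(7)·(6)·(5)] = 33/80
Sum: (-9)·(27/16) + 4·(-77/16) + 1·(297/80) + 9·(33/80) = -2161/80

-2161/80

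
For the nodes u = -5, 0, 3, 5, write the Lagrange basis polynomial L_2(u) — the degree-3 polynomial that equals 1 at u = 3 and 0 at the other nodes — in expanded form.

L_2(u) = (u + 5)u(u - 5) / [(8)·(3)·(-2)]
       = (u^3 - 25u) / (-48)

L_2(u) = -(1/48)u^3 + (25/48)u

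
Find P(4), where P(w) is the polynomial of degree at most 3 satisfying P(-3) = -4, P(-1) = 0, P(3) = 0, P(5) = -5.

-65/32

L_0(4) = (5)·(1)·(-1)/[(-2)·(-6)·(-8)] = 5/96
L_1(4) = (7)·(1)·(-1)/[(2)·(-4)·(-6)] = -7/48
L_2(4) = (7)·(5)·(-1)/[(6)·(4)·(-2)] = 35/48
L_3(4) = (7)·(5)·(1)/[(8)·(6)·(2)] = 35/96
Sum: (-4)·(5/96) + 0 + 0 + (-5)·(35/96) = -65/32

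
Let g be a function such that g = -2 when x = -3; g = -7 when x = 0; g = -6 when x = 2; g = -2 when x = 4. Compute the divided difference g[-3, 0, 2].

13/30

g[-3,0] = (-7 - (-2)) / (0 - (-3)) = -5/3
g[0,2] = (-6 - (-7)) / (2 - 0) = 1/2
g[-3,0,2] = (1/2 - (-5/3)) / (2 - (-3)) = 13/30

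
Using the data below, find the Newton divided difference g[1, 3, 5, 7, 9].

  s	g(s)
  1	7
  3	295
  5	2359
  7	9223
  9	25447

g[1,3] = (295 - 7) / (3 - 1) = 144
g[3,5] = (2359 - 295) / (5 - 3) = 1032
g[5,7] = (9223 - 2359) / (7 - 5) = 3432
g[7,9] = (25447 - 9223) / (9 - 7) = 8112
g[1,3,5] = (1032 - 144) / (5 - 1) = 222
g[3,5,7] = (3432 - 1032) / (7 - 3) = 600
g[5,7,9] = (8112 - 3432) / (9 - 5) = 1170
g[1,3,5,7] = (600 - 222) / (7 - 1) = 63
g[3,5,7,9] = (1170 - 600) / (9 - 3) = 95
g[1,3,5,7,9] = (95 - 63) / (9 - 1) = 4

4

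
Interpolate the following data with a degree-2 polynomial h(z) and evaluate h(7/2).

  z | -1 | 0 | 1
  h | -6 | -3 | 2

93/4

L_0(7/2) = (7/2)·(5/2)/[(-1)·(-2)] = 35/8
L_1(7/2) = (9/2)·(5/2)/[(1)·(-1)] = -45/4
L_2(7/2) = (9/2)·(7/2)/[(2)·(1)] = 63/8
Sum: (-6)·(35/8) + (-3)·(-45/4) + 2·(63/8) = 93/4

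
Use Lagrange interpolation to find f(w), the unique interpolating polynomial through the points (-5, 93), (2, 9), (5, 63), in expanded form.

f(w) = 3w^2 - 3w + 3

L_0(w) = (w - 2)(w - 5) / [70] = (1/70)w^2 - (1/10)w + 1/7
L_1(w) = (w + 5)(w - 5) / [-21] = -(1/21)w^2 + 25/21
L_2(w) = (w + 5)(w - 2) / [30] = (1/30)w^2 + (1/10)w - 1/3
f(w) = 93·L_0 + 9·L_1 + 63·L_2
  93·L_0(w) = (93/70)w^2 - (93/10)w + 93/7
  9·L_1(w) = -(3/7)w^2 + 75/7
  63·L_2(w) = (21/10)w^2 + (63/10)w - 21
Adding term by term: 3w^2 - 3w + 3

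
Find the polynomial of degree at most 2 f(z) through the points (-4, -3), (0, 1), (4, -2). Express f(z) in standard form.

L_0(z) = z(z - 4) / [32] = (1/32)z^2 - (1/8)z
L_1(z) = (z + 4)(z - 4) / [-16] = -(1/16)z^2 + 1
L_2(z) = (z + 4)z / [32] = (1/32)z^2 + (1/8)z
f(z) = (-3)·L_0 + 1·L_1 + (-2)·L_2
  (-3)·L_0(z) = -(3/32)z^2 + (3/8)z
  1·L_1(z) = -(1/16)z^2 + 1
  (-2)·L_2(z) = -(1/16)z^2 - (1/4)z
Adding term by term: -(7/32)z^2 + (1/8)z + 1

f(z) = -(7/32)z^2 + (1/8)z + 1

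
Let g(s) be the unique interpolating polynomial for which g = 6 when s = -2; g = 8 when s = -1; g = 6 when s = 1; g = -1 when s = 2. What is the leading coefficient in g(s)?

The leading coefficient equals the top divided difference g[-2,-1,1,2].
g[-2,-1] = (8 - 6) / (-1 - (-2)) = 2
g[-1,1] = (6 - 8) / (1 - (-1)) = -1
g[1,2] = (-1 - 6) / (2 - 1) = -7
g[-2,-1,1] = (-1 - 2) / (1 - (-2)) = -1
g[-1,1,2] = (-7 - (-1)) / (2 - (-1)) = -2
g[-2,-1,1,2] = (-2 - (-1)) / (2 - (-2)) = -1/4

-1/4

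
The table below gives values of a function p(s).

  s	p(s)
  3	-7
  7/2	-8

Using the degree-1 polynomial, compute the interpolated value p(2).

-5

L_0(2) = (-3/2)/[(-1/2)] = 3
L_1(2) = (-1)/[(1/2)] = -2
Sum: (-7)·(3) + (-8)·(-2) = -5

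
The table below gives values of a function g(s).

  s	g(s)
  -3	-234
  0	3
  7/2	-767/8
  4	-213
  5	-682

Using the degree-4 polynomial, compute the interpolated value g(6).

-1629

Evaluate each Lagrange basis at s = 6:
L_0(6) = (6)·(5/2)·(2)·(1)/[(-3)·(-13/2)·(-7)·(-8)] = 5/182
L_1(6) = (9)·(5/2)·(2)·(1)/[(3)·(-7/2)·(-4)·(-5)] = -3/14
L_2(6) = (9)·(6)·(2)·(1)/[(13/2)·(7/2)·(-1/2)·(-3/2)] = 576/91
L_3(6) = (9)·(6)·(5/2)·(1)/[(7)·(4)·(1/2)·(-1)] = -135/14
L_4(6) = (9)·(6)·(5/2)·(2)/[(8)·(5)·(3/2)·(1)] = 9/2
Sum: (-234)·(5/182) + 3·(-3/14) + (-767/8)·(576/91) + (-213)·(-135/14) + (-682)·(9/2) = -1629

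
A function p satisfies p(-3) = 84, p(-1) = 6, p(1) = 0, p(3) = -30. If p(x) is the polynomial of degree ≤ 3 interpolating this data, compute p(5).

L_0(5) = (6)·(4)·(2)/[(-2)·(-4)·(-6)] = -1
L_1(5) = (8)·(4)·(2)/[(2)·(-2)·(-4)] = 4
L_2(5) = (8)·(6)·(2)/[(4)·(2)·(-2)] = -6
L_3(5) = (8)·(6)·(4)/[(6)·(4)·(2)] = 4
Sum: 84·(-1) + 6·(4) + 0 + (-30)·(4) = -180

-180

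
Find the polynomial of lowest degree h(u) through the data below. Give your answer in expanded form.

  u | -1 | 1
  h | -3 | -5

Build the Lagrange basis polynomials:
L_0(u) = (u - 1) / [-2] = -(1/2)u + 1/2
L_1(u) = (u + 1) / [2] = (1/2)u + 1/2
h(u) = (-3)·L_0 + (-5)·L_1
  (-3)·L_0(u) = (3/2)u - 3/2
  (-5)·L_1(u) = -(5/2)u - 5/2
Adding term by term: -u - 4

h(u) = -u - 4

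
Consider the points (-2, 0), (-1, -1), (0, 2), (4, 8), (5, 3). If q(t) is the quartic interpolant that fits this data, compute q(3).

71/7

Evaluate each Lagrange basis at t = 3:
L_0(3) = (4)·(3)·(-1)·(-2)/[(-1)·(-2)·(-6)·(-7)] = 2/7
L_1(3) = (5)·(3)·(-1)·(-2)/[(1)·(-1)·(-5)·(-6)] = -1
L_2(3) = (5)·(4)·(-1)·(-2)/[(2)·(1)·(-4)·(-5)] = 1
L_3(3) = (5)·(4)·(3)·(-2)/[(6)·(5)·(4)·(-1)] = 1
L_4(3) = (5)·(4)·(3)·(-1)/[(7)·(6)·(5)·(1)] = -2/7
Sum: 0 + (-1)·(-1) + 2·(1) + 8·(1) + 3·(-2/7) = 71/7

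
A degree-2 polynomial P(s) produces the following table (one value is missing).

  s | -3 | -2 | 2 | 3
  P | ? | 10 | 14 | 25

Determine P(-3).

The 3 known values determine P uniquely (degree ≤ 2).
L_0(-3) = (-5)·(-6)/[(-4)·(-5)] = 3/2
L_1(-3) = (-1)·(-6)/[(4)·(-1)] = -3/2
L_2(-3) = (-1)·(-5)/[(5)·(1)] = 1
Sum: 10·(3/2) + 14·(-3/2) + 25·(1) = 19

19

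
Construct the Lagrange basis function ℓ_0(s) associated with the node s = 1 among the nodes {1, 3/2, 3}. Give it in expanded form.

ℓ_0(s) = (s - 3/2)(s - 3) / [(-1/2)·(-2)]
       = (s^2 - (9/2)s + 9/2) / (1)

ℓ_0(s) = s^2 - (9/2)s + 9/2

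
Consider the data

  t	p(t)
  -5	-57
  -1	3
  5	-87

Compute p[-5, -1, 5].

-3

p[-5,-1] = (3 - (-57)) / (-1 - (-5)) = 15
p[-1,5] = (-87 - 3) / (5 - (-1)) = -15
p[-5,-1,5] = (-15 - 15) / (5 - (-5)) = -3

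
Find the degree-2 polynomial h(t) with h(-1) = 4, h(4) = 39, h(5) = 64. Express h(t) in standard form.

h(t) = 3t^2 - 2t - 1

Newton's divided differences:
h[-1,4] = (39 - 4) / (4 - (-1)) = 7
h[4,5] = (64 - 39) / (5 - 4) = 25
h[-1,4,5] = (25 - 7) / (5 - (-1)) = 3
h(t) = 4 + 7·(t + 1) + 3·(t + 1)(t - 4)
Expanding: h(t) = 3t^2 - 2t - 1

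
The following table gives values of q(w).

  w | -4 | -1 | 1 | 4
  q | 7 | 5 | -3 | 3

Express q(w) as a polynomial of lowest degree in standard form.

q(w) = (7/30)w^3 + (4/15)w^2 - (127/30)w + 11/15

Newton's divided differences:
q[-4,-1] = (5 - 7) / (-1 - (-4)) = -2/3
q[-1,1] = (-3 - 5) / (1 - (-1)) = -4
q[1,4] = (3 - (-3)) / (4 - 1) = 2
q[-4,-1,1] = (-4 - (-2/3)) / (1 - (-4)) = -2/3
q[-1,1,4] = (2 - (-4)) / (4 - (-1)) = 6/5
q[-4,-1,1,4] = (6/5 - (-2/3)) / (4 - (-4)) = 7/30
q(w) = 7 + (-2/3)·(w + 4) + (-2/3)·(w + 4)(w + 1) + (7/30)·(w + 4)(w + 1)(w - 1)
Expanding: q(w) = (7/30)w^3 + (4/15)w^2 - (127/30)w + 11/15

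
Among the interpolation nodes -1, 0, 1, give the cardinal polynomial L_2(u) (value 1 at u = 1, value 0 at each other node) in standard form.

L_2(u) = (u + 1)u / [(2)·(1)]
       = (u^2 + u) / (2)

L_2(u) = (1/2)u^2 + (1/2)u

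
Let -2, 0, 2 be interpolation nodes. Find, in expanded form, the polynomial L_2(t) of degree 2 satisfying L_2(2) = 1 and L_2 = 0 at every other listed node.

L_2(t) = (1/8)t^2 + (1/4)t

L_2(t) = (t + 2)t / [(4)·(2)]
       = (t^2 + 2t) / (8)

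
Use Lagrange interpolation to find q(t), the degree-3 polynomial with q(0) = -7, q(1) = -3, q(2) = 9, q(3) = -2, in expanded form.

L_0(t) = (t - 1)(t - 2)(t - 3) / [-6] = -(1/6)t^3 + t^2 - (11/6)t + 1
L_1(t) = t(t - 2)(t - 3) / [2] = (1/2)t^3 - (5/2)t^2 + 3t
L_2(t) = t(t - 1)(t - 3) / [-2] = -(1/2)t^3 + 2t^2 - (3/2)t
L_3(t) = t(t - 1)(t - 2) / [6] = (1/6)t^3 - (1/2)t^2 + (1/3)t
q(t) = (-7)·L_0 + (-3)·L_1 + 9·L_2 + (-2)·L_3
  (-7)·L_0(t) = (7/6)t^3 - 7t^2 + (77/6)t - 7
  (-3)·L_1(t) = -(3/2)t^3 + (15/2)t^2 - 9t
  9·L_2(t) = -(9/2)t^3 + 18t^2 - (27/2)t
  (-2)·L_3(t) = -(1/3)t^3 + t^2 - (2/3)t
Adding term by term: -(31/6)t^3 + (39/2)t^2 - (31/3)t - 7

q(t) = -(31/6)t^3 + (39/2)t^2 - (31/3)t - 7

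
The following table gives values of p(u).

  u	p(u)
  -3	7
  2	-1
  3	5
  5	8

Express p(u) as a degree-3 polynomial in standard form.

p(u) = -(83/240)u^3 + (47/24)u^2 + (667/240)u - 93/8

Build the Lagrange basis polynomials:
L_0(u) = (u - 2)(u - 3)(u - 5) / [-240] = -(1/240)u^3 + (1/24)u^2 - (31/240)u + 1/8
L_1(u) = (u + 3)(u - 3)(u - 5) / [15] = (1/15)u^3 - (1/3)u^2 - (3/5)u + 3
L_2(u) = (u + 3)(u - 2)(u - 5) / [-12] = -(1/12)u^3 + (1/3)u^2 + (11/12)u - 5/2
L_3(u) = (u + 3)(u - 2)(u - 3) / [48] = (1/48)u^3 - (1/24)u^2 - (3/16)u + 3/8
p(u) = 7·L_0 + (-1)·L_1 + 5·L_2 + 8·L_3
  7·L_0(u) = -(7/240)u^3 + (7/24)u^2 - (217/240)u + 7/8
  (-1)·L_1(u) = -(1/15)u^3 + (1/3)u^2 + (3/5)u - 3
  5·L_2(u) = -(5/12)u^3 + (5/3)u^2 + (55/12)u - 25/2
  8·L_3(u) = (1/6)u^3 - (1/3)u^2 - (3/2)u + 3
Adding term by term: -(83/240)u^3 + (47/24)u^2 + (667/240)u - 93/8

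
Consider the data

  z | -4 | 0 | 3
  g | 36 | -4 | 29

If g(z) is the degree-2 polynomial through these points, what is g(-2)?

4

L_0(-2) = (-2)·(-5)/[(-4)·(-7)] = 5/14
L_1(-2) = (2)·(-5)/[(4)·(-3)] = 5/6
L_2(-2) = (2)·(-2)/[(7)·(3)] = -4/21
Sum: 36·(5/14) + (-4)·(5/6) + 29·(-4/21) = 4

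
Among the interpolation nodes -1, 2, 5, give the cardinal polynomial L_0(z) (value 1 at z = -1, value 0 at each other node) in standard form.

L_0(z) = (1/18)z^2 - (7/18)z + 5/9

L_0(z) = (z - 2)(z - 5) / [(-3)·(-6)]
       = (z^2 - 7z + 10) / (18)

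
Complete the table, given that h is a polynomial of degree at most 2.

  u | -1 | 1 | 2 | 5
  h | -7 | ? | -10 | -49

-5

The 3 known values determine h uniquely (degree ≤ 2).
Evaluate each Lagrange basis at u = 1:
L_0(1) = (-1)·(-4)/[(-3)·(-6)] = 2/9
L_1(1) = (2)·(-4)/[(3)·(-3)] = 8/9
L_2(1) = (2)·(-1)/[(6)·(3)] = -1/9
Sum: (-7)·(2/9) + (-10)·(8/9) + (-49)·(-1/9) = -5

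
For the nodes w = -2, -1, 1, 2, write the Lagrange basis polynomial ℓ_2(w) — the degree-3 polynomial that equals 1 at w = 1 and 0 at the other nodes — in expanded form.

ℓ_2(w) = -(1/6)w^3 - (1/6)w^2 + (2/3)w + 2/3

ℓ_2(w) = (w + 2)(w + 1)(w - 2) / [(3)·(2)·(-1)]
       = (w^3 + w^2 - 4w - 4) / (-6)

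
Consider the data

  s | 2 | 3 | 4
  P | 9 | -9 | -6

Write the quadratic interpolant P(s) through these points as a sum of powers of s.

Newton's divided differences:
P[2,3] = (-9 - 9) / (3 - 2) = -18
P[3,4] = (-6 - (-9)) / (4 - 3) = 3
P[2,3,4] = (3 - (-18)) / (4 - 2) = 21/2
P(s) = 9 + (-18)·(s - 2) + (21/2)·(s - 2)(s - 3)
Expanding: P(s) = (21/2)s^2 - (141/2)s + 108

P(s) = (21/2)s^2 - (141/2)s + 108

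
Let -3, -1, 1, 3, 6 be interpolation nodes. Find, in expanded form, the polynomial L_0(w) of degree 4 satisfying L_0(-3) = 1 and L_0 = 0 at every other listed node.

L_0(w) = (w + 1)(w - 1)(w - 3)(w - 6) / [(-2)·(-4)·(-6)·(-9)]
       = (w^4 - 9w^3 + 17w^2 + 9w - 18) / (432)

L_0(w) = (1/432)w^4 - (1/48)w^3 + (17/432)w^2 + (1/48)w - 1/24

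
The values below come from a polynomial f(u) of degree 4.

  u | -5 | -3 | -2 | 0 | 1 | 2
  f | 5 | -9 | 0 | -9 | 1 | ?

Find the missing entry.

The 5 known values determine f uniquely (degree ≤ 4).
Evaluate each Lagrange basis at u = 2:
L_0(2) = (5)·(4)·(2)·(1)/[(-2)·(-3)·(-5)·(-6)] = 2/9
L_1(2) = (7)·(4)·(2)·(1)/[(2)·(-1)·(-3)·(-4)] = -7/3
L_2(2) = (7)·(5)·(2)·(1)/[(3)·(1)·(-2)·(-3)] = 35/9
L_3(2) = (7)·(5)·(4)·(1)/[(5)·(3)·(2)·(-1)] = -14/3
L_4(2) = (7)·(5)·(4)·(2)/[(6)·(4)·(3)·(1)] = 35/9
Sum: 5·(2/9) + (-9)·(-7/3) + 0 + (-9)·(-14/3) + 1·(35/9) = 68

68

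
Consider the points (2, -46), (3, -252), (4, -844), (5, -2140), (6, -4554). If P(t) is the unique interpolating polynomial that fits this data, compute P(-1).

Using Newton's divided-difference form:
P[2,3] = (-252 - (-46)) / (3 - 2) = -206
P[3,4] = (-844 - (-252)) / (4 - 3) = -592
P[4,5] = (-2140 - (-844)) / (5 - 4) = -1296
P[5,6] = (-4554 - (-2140)) / (6 - 5) = -2414
P[2,3,4] = (-592 - (-206)) / (4 - 2) = -193
P[3,4,5] = (-1296 - (-592)) / (5 - 3) = -352
P[4,5,6] = (-2414 - (-1296)) / (6 - 4) = -559
P[2,3,4,5] = (-352 - (-193)) / (5 - 2) = -53
P[3,4,5,6] = (-559 - (-352)) / (6 - 3) = -69
P[2,3,4,5,6] = (-69 - (-53)) / (6 - 2) = -4
P(-1) = -46 + (-206)·(-3) + (-193)·(-3)·(-4) + (-53)·(-3)·(-4)·(-5) + (-4)·(-3)·(-4)·(-5)·(-6) = -4

-4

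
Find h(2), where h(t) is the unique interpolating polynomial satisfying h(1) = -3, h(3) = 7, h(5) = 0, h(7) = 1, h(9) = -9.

237/32

L_0(2) = (-1)·(-3)·(-5)·(-7)/[(-2)·(-4)·(-6)·(-8)] = 35/128
L_1(2) = (1)·(-3)·(-5)·(-7)/[(2)·(-2)·(-4)·(-6)] = 35/32
L_2(2) = (1)·(-1)·(-5)·(-7)/[(4)·(2)·(-2)·(-4)] = -35/64
L_3(2) = (1)·(-1)·(-3)·(-7)/[(6)·(4)·(2)·(-2)] = 7/32
L_4(2) = (1)·(-1)·(-3)·(-5)/[(8)·(6)·(4)·(2)] = -5/128
Sum: (-3)·(35/128) + 7·(35/32) + 0 + 1·(7/32) + (-9)·(-5/128) = 237/32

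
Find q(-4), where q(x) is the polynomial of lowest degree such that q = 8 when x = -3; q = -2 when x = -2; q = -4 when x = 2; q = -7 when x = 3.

L_0(-4) = (-2)·(-6)·(-7)/[(-1)·(-5)·(-6)] = 14/5
L_1(-4) = (-1)·(-6)·(-7)/[(1)·(-4)·(-5)] = -21/10
L_2(-4) = (-1)·(-2)·(-7)/[(5)·(4)·(-1)] = 7/10
L_3(-4) = (-1)·(-2)·(-6)/[(6)·(5)·(1)] = -2/5
Sum: 8·(14/5) + (-2)·(-21/10) + (-4)·(7/10) + (-7)·(-2/5) = 133/5

133/5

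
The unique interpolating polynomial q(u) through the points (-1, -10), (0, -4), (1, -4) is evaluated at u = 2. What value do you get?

L_0(2) = (2)·(1)/[(-1)·(-2)] = 1
L_1(2) = (3)·(1)/[(1)·(-1)] = -3
L_2(2) = (3)·(2)/[(2)·(1)] = 3
Sum: (-10)·(1) + (-4)·(-3) + (-4)·(3) = -10

-10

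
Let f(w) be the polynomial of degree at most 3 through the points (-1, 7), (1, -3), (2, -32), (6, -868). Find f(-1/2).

3

Using Newton's divided-difference form:
f[-1,1] = (-3 - 7) / (1 - (-1)) = -5
f[1,2] = (-32 - (-3)) / (2 - 1) = -29
f[2,6] = (-868 - (-32)) / (6 - 2) = -209
f[-1,1,2] = (-29 - (-5)) / (2 - (-1)) = -8
f[1,2,6] = (-209 - (-29)) / (6 - 1) = -36
f[-1,1,2,6] = (-36 - (-8)) / (6 - (-1)) = -4
f(-1/2) = 7 + (-5)·(1/2) + (-8)·(1/2)·(-3/2) + (-4)·(1/2)·(-3/2)·(-5/2) = 3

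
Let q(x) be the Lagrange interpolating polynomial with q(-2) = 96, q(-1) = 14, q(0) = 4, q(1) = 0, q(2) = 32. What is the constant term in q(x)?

Build the Lagrange basis polynomials:
L_0(x) = (x + 1)x(x - 1)(x - 2) / [24] = (1/24)x^4 - (1/12)x^3 - (1/24)x^2 + (1/12)x
L_1(x) = (x + 2)x(x - 1)(x - 2) / [-6] = -(1/6)x^4 + (1/6)x^3 + (2/3)x^2 - (2/3)x
L_2(x) = (x + 2)(x + 1)(x - 1)(x - 2) / [4] = (1/4)x^4 - (5/4)x^2 + 1
L_3(x) = (x + 2)(x + 1)x(x - 2) / [-6] = -(1/6)x^4 - (1/6)x^3 + (2/3)x^2 + (2/3)x
L_4(x) = (x + 2)(x + 1)x(x - 1) / [24] = (1/24)x^4 + (1/12)x^3 - (1/24)x^2 - (1/12)x
q(x) = 96·L_0 + 14·L_1 + 4·L_2 + 0·L_3 + 32·L_4
Only the constant term is needed; take it from each L_i and combine:
96·(0) + 14·(0) + 4·(1) + 0·(0) + 32·(0) = 4

4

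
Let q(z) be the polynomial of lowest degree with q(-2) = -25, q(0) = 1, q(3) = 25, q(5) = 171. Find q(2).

Evaluate each Lagrange basis at z = 2:
L_0(2) = (2)·(-1)·(-3)/[(-2)·(-5)·(-7)] = -3/35
L_1(2) = (4)·(-1)·(-3)/[(2)·(-3)·(-5)] = 2/5
L_2(2) = (4)·(2)·(-3)/[(5)·(3)·(-2)] = 4/5
L_3(2) = (4)·(2)·(-1)/[(7)·(5)·(2)] = -4/35
Sum: (-25)·(-3/35) + 1·(2/5) + 25·(4/5) + 171·(-4/35) = 3

3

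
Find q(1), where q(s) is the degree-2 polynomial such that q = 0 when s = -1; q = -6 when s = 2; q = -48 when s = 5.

Evaluate each Lagrange basis at s = 1:
L_0(1) = (-1)·(-4)/[(-3)·(-6)] = 2/9
L_1(1) = (2)·(-4)/[(3)·(-3)] = 8/9
L_2(1) = (2)·(-1)/[(6)·(3)] = -1/9
Sum: 0 + (-6)·(8/9) + (-48)·(-1/9) = 0

0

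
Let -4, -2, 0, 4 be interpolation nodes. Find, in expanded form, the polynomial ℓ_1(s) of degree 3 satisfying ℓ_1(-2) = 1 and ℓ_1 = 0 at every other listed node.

ℓ_1(s) = (1/24)s^3 - (2/3)s

ℓ_1(s) = (s + 4)s(s - 4) / [(2)·(-2)·(-6)]
       = (s^3 - 16s) / (24)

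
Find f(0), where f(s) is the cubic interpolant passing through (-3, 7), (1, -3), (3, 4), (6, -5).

-29/5

Evaluate each Lagrange basis at s = 0:
L_0(0) = (-1)·(-3)·(-6)/[(-4)·(-6)·(-9)] = 1/12
L_1(0) = (3)·(-3)·(-6)/[(4)·(-2)·(-5)] = 27/20
L_2(0) = (3)·(-1)·(-6)/[(6)·(2)·(-3)] = -1/2
L_3(0) = (3)·(-1)·(-3)/[(9)·(5)·(3)] = 1/15
Sum: 7·(1/12) + (-3)·(27/20) + 4·(-1/2) + (-5)·(1/15) = -29/5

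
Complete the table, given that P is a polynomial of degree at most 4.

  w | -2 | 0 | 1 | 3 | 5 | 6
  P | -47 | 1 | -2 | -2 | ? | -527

The 5 known values determine P uniquely (degree ≤ 4).
L_0(5) = (5)·(4)·(2)·(-1)/[(-2)·(-3)·(-5)·(-8)] = -1/6
L_1(5) = (7)·(4)·(2)·(-1)/[(2)·(-1)·(-3)·(-6)] = 14/9
L_2(5) = (7)·(5)·(2)·(-1)/[(3)·(1)·(-2)·(-5)] = -7/3
L_3(5) = (7)·(5)·(4)·(-1)/[(5)·(3)·(2)·(-3)] = 14/9
L_4(5) = (7)·(5)·(4)·(2)/[(8)·(6)·(5)·(3)] = 7/18
Sum: (-47)·(-1/6) + 1·(14/9) + (-2)·(-7/3) + (-2)·(14/9) + (-527)·(7/18) = -194

-194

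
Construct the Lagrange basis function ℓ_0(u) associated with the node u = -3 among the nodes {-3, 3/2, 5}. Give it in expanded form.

ℓ_0(u) = (1/36)u^2 - (13/72)u + 5/24

ℓ_0(u) = (u - 3/2)(u - 5) / [(-9/2)·(-8)]
       = (u^2 - (13/2)u + 15/2) / (36)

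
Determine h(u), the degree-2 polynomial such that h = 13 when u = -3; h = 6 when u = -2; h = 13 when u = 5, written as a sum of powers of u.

L_0(u) = (u + 2)(u - 5) / [8] = (1/8)u^2 - (3/8)u - 5/4
L_1(u) = (u + 3)(u - 5) / [-7] = -(1/7)u^2 + (2/7)u + 15/7
L_2(u) = (u + 3)(u + 2) / [56] = (1/56)u^2 + (5/56)u + 3/28
h(u) = 13·L_0 + 6·L_1 + 13·L_2
  13·L_0(u) = (13/8)u^2 - (39/8)u - 65/4
  6·L_1(u) = -(6/7)u^2 + (12/7)u + 90/7
  13·L_2(u) = (13/56)u^2 + (65/56)u + 39/28
Adding term by term: u^2 - 2u - 2

h(u) = u^2 - 2u - 2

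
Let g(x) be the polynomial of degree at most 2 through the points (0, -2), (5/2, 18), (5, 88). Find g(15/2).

208

Evaluate each Lagrange basis at x = 15/2:
L_0(15/2) = (5)·(5/2)/[(-5/2)·(-5)] = 1
L_1(15/2) = (15/2)·(5/2)/[(5/2)·(-5/2)] = -3
L_2(15/2) = (15/2)·(5)/[(5)·(5/2)] = 3
Sum: (-2)·(1) + 18·(-3) + 88·(3) = 208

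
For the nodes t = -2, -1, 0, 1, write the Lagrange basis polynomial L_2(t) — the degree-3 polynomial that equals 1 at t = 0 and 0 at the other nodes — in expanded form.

L_2(t) = (t + 2)(t + 1)(t - 1) / [(2)·(1)·(-1)]
       = (t^3 + 2t^2 - t - 2) / (-2)

L_2(t) = -(1/2)t^3 - t^2 + (1/2)t + 1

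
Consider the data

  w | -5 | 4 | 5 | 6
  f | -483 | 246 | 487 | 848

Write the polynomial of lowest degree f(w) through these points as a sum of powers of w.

Newton's divided differences:
f[-5,4] = (246 - (-483)) / (4 - (-5)) = 81
f[4,5] = (487 - 246) / (5 - 4) = 241
f[5,6] = (848 - 487) / (6 - 5) = 361
f[-5,4,5] = (241 - 81) / (5 - (-5)) = 16
f[4,5,6] = (361 - 241) / (6 - 4) = 60
f[-5,4,5,6] = (60 - 16) / (6 - (-5)) = 4
f(w) = -483 + 81·(w + 5) + 16·(w + 5)(w - 4) + 4·(w + 5)(w - 4)(w - 5)
Expanding: f(w) = 4w^3 - 3w + 2

f(w) = 4w^3 - 3w + 2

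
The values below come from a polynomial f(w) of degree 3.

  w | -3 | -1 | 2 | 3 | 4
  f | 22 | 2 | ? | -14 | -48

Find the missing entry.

2

The 4 known values determine f uniquely (degree ≤ 3).
Evaluate each Lagrange basis at w = 2:
L_0(2) = (3)·(-1)·(-2)/[(-2)·(-6)·(-7)] = -1/14
L_1(2) = (5)·(-1)·(-2)/[(2)·(-4)·(-5)] = 1/4
L_2(2) = (5)·(3)·(-2)/[(6)·(4)·(-1)] = 5/4
L_3(2) = (5)·(3)·(-1)/[(7)·(5)·(1)] = -3/7
Sum: 22·(-1/14) + 2·(1/4) + (-14)·(5/4) + (-48)·(-3/7) = 2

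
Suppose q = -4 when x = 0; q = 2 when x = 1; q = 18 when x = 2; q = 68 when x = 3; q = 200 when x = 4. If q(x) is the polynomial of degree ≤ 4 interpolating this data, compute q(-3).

Using Newton's divided-difference form:
q[0,1] = (2 - (-4)) / (1 - 0) = 6
q[1,2] = (18 - 2) / (2 - 1) = 16
q[2,3] = (68 - 18) / (3 - 2) = 50
q[3,4] = (200 - 68) / (4 - 3) = 132
q[0,1,2] = (16 - 6) / (2 - 0) = 5
q[1,2,3] = (50 - 16) / (3 - 1) = 17
q[2,3,4] = (132 - 50) / (4 - 2) = 41
q[0,1,2,3] = (17 - 5) / (3 - 0) = 4
q[1,2,3,4] = (41 - 17) / (4 - 1) = 8
q[0,1,2,3,4] = (8 - 4) / (4 - 0) = 1
q(-3) = -4 + 6·(-3) + 5·(-3)·(-4) + 4·(-3)·(-4)·(-5) + 1·(-3)·(-4)·(-5)·(-6) = 158

158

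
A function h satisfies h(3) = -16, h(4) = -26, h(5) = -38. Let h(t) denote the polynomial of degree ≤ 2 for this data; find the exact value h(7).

-68

Evaluate each Lagrange basis at t = 7:
L_0(7) = (3)·(2)/[(-1)·(-2)] = 3
L_1(7) = (4)·(2)/[(1)·(-1)] = -8
L_2(7) = (4)·(3)/[(2)·(1)] = 6
Sum: (-16)·(3) + (-26)·(-8) + (-38)·(6) = -68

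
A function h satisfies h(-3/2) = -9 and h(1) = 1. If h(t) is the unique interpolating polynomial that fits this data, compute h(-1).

-7

Evaluate each Lagrange basis at t = -1:
L_0(-1) = (-2)/[(-5/2)] = 4/5
L_1(-1) = (1/2)/[(5/2)] = 1/5
Sum: (-9)·(4/5) + 1·(1/5) = -7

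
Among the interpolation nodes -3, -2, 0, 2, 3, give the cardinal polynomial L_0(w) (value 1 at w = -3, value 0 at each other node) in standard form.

L_0(w) = (w + 2)w(w - 2)(w - 3) / [(-1)·(-3)·(-5)·(-6)]
       = (w^4 - 3w^3 - 4w^2 + 12w) / (90)

L_0(w) = (1/90)w^4 - (1/30)w^3 - (2/45)w^2 + (2/15)w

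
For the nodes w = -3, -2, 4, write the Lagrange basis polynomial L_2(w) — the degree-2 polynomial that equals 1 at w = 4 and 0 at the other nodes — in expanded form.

L_2(w) = (w + 3)(w + 2) / [(7)·(6)]
       = (w^2 + 5w + 6) / (42)

L_2(w) = (1/42)w^2 + (5/42)w + 1/7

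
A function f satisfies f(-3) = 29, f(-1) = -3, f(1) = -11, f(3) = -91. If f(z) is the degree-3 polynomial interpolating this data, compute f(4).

-188

L_0(4) = (5)·(3)·(1)/[(-2)·(-4)·(-6)] = -5/16
L_1(4) = (7)·(3)·(1)/[(2)·(-2)·(-4)] = 21/16
L_2(4) = (7)·(5)·(1)/[(4)·(2)·(-2)] = -35/16
L_3(4) = (7)·(5)·(3)/[(6)·(4)·(2)] = 35/16
Sum: 29·(-5/16) + (-3)·(21/16) + (-11)·(-35/16) + (-91)·(35/16) = -188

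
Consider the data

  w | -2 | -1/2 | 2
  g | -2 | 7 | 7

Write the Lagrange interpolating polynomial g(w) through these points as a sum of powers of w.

L_0(w) = (w + 1/2)(w - 2) / [6] = (1/6)w^2 - (1/4)w - 1/6
L_1(w) = (w + 2)(w - 2) / [-15/4] = -(4/15)w^2 + 16/15
L_2(w) = (w + 2)(w + 1/2) / [10] = (1/10)w^2 + (1/4)w + 1/10
g(w) = (-2)·L_0 + 7·L_1 + 7·L_2
  (-2)·L_0(w) = -(1/3)w^2 + (1/2)w + 1/3
  7·L_1(w) = -(28/15)w^2 + 112/15
  7·L_2(w) = (7/10)w^2 + (7/4)w + 7/10
Adding term by term: -(3/2)w^2 + (9/4)w + 17/2

g(w) = -(3/2)w^2 + (9/4)w + 17/2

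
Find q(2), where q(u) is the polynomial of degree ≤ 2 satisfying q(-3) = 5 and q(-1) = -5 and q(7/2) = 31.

10

Evaluate each Lagrange basis at u = 2:
L_0(2) = (3)·(-3/2)/[(-2)·(-13/2)] = -9/26
L_1(2) = (5)·(-3/2)/[(2)·(-9/2)] = 5/6
L_2(2) = (5)·(3)/[(13/2)·(9/2)] = 20/39
Sum: 5·(-9/26) + (-5)·(5/6) + 31·(20/39) = 10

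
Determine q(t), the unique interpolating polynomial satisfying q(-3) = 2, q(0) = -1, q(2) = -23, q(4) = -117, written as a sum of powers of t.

q(t) = -t^3 - 3t^2 - t - 1

Build the Lagrange basis polynomials:
L_0(t) = t(t - 2)(t - 4) / [-105] = -(1/105)t^3 + (2/35)t^2 - (8/105)t
L_1(t) = (t + 3)(t - 2)(t - 4) / [24] = (1/24)t^3 - (1/8)t^2 - (5/12)t + 1
L_2(t) = (t + 3)t(t - 4) / [-20] = -(1/20)t^3 + (1/20)t^2 + (3/5)t
L_3(t) = (t + 3)t(t - 2) / [56] = (1/56)t^3 + (1/56)t^2 - (3/28)t
q(t) = 2·L_0 + (-1)·L_1 + (-23)·L_2 + (-117)·L_3
  2·L_0(t) = -(2/105)t^3 + (4/35)t^2 - (16/105)t
  (-1)·L_1(t) = -(1/24)t^3 + (1/8)t^2 + (5/12)t - 1
  (-23)·L_2(t) = (23/20)t^3 - (23/20)t^2 - (69/5)t
  (-117)·L_3(t) = -(117/56)t^3 - (117/56)t^2 + (351/28)t
Adding term by term: -t^3 - 3t^2 - t - 1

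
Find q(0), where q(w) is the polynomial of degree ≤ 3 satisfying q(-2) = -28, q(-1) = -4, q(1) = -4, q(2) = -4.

0

Using Newton's divided-difference form:
q[-2,-1] = (-4 - (-28)) / (-1 - (-2)) = 24
q[-1,1] = (-4 - (-4)) / (1 - (-1)) = 0
q[1,2] = (-4 - (-4)) / (2 - 1) = 0
q[-2,-1,1] = (0 - 24) / (1 - (-2)) = -8
q[-1,1,2] = (0 - 0) / (2 - (-1)) = 0
q[-2,-1,1,2] = (0 - (-8)) / (2 - (-2)) = 2
q(0) = -28 + 24·(2) + (-8)·(2)·(1) + 2·(2)·(1)·(-1) = 0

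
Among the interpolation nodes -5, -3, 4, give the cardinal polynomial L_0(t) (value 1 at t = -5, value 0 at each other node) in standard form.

L_0(t) = (1/18)t^2 - (1/18)t - 2/3

L_0(t) = (t + 3)(t - 4) / [(-2)·(-9)]
       = (t^2 - t - 12) / (18)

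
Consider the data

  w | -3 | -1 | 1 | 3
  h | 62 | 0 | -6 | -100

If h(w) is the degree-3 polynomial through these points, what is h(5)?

-426

Using Newton's divided-difference form:
h[-3,-1] = (0 - 62) / (-1 - (-3)) = -31
h[-1,1] = (-6 - 0) / (1 - (-1)) = -3
h[1,3] = (-100 - (-6)) / (3 - 1) = -47
h[-3,-1,1] = (-3 - (-31)) / (1 - (-3)) = 7
h[-1,1,3] = (-47 - (-3)) / (3 - (-1)) = -11
h[-3,-1,1,3] = (-11 - 7) / (3 - (-3)) = -3
h(5) = 62 + (-31)·(8) + 7·(8)·(6) + (-3)·(8)·(6)·(4) = -426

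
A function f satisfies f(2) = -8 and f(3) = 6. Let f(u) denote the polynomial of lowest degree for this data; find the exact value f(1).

-22

Evaluate each Lagrange basis at u = 1:
L_0(1) = (-2)/[(-1)] = 2
L_1(1) = (-1)/[(1)] = -1
Sum: (-8)·(2) + 6·(-1) = -22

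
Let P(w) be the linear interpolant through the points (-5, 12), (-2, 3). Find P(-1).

0

Evaluate each Lagrange basis at w = -1:
L_0(-1) = (1)/[(-3)] = -1/3
L_1(-1) = (4)/[(3)] = 4/3
Sum: 12·(-1/3) + 3·(4/3) = 0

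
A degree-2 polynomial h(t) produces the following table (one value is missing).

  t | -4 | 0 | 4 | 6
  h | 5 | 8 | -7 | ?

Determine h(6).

The 3 known values determine h uniquely (degree ≤ 2).
L_0(6) = (6)·(2)/[(-4)·(-8)] = 3/8
L_1(6) = (10)·(2)/[(4)·(-4)] = -5/4
L_2(6) = (10)·(6)/[(8)·(4)] = 15/8
Sum: 5·(3/8) + 8·(-5/4) + (-7)·(15/8) = -85/4

-85/4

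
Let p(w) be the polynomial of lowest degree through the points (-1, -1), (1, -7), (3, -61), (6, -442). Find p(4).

-136

Evaluate each Lagrange basis at w = 4:
L_0(4) = (3)·(1)·(-2)/[(-2)·(-4)·(-7)] = 3/28
L_1(4) = (5)·(1)·(-2)/[(2)·(-2)·(-5)] = -1/2
L_2(4) = (5)·(3)·(-2)/[(4)·(2)·(-3)] = 5/4
L_3(4) = (5)·(3)·(1)/[(7)·(5)·(3)] = 1/7
Sum: (-1)·(3/28) + (-7)·(-1/2) + (-61)·(5/4) + (-442)·(1/7) = -136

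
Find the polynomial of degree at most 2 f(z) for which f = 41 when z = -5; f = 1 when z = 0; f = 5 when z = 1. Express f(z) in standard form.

f(z) = 2z^2 + 2z + 1

Newton's divided differences:
f[-5,0] = (1 - 41) / (0 - (-5)) = -8
f[0,1] = (5 - 1) / (1 - 0) = 4
f[-5,0,1] = (4 - (-8)) / (1 - (-5)) = 2
f(z) = 41 + (-8)·(z + 5) + 2·(z + 5)z
Expanding: f(z) = 2z^2 + 2z + 1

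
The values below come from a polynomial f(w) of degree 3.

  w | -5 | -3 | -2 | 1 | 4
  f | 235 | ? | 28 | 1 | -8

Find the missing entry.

69

The 4 known values determine f uniquely (degree ≤ 3).
Evaluate each Lagrange basis at w = -3:
L_0(-3) = (-1)·(-4)·(-7)/[(-3)·(-6)·(-9)] = 14/81
L_1(-3) = (2)·(-4)·(-7)/[(3)·(-3)·(-6)] = 28/27
L_2(-3) = (2)·(-1)·(-7)/[(6)·(3)·(-3)] = -7/27
L_3(-3) = (2)·(-1)·(-4)/[(9)·(6)·(3)] = 4/81
Sum: 235·(14/81) + 28·(28/27) + 1·(-7/27) + (-8)·(4/81) = 69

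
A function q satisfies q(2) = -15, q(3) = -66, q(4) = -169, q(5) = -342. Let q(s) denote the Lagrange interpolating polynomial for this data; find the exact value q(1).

L_0(1) = (-2)·(-3)·(-4)/[(-1)·(-2)·(-3)] = 4
L_1(1) = (-1)·(-3)·(-4)/[(1)·(-1)·(-2)] = -6
L_2(1) = (-1)·(-2)·(-4)/[(2)·(1)·(-1)] = 4
L_3(1) = (-1)·(-2)·(-3)/[(3)·(2)·(1)] = -1
Sum: (-15)·(4) + (-66)·(-6) + (-169)·(4) + (-342)·(-1) = 2

2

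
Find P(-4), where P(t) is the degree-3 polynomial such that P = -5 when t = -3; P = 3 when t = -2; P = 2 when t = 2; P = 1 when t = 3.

-193/10

Using Newton's divided-difference form:
P[-3,-2] = (3 - (-5)) / (-2 - (-3)) = 8
P[-2,2] = (2 - 3) / (2 - (-2)) = -1/4
P[2,3] = (1 - 2) / (3 - 2) = -1
P[-3,-2,2] = (-1/4 - 8) / (2 - (-3)) = -33/20
P[-2,2,3] = (-1 - (-1/4)) / (3 - (-2)) = -3/20
P[-3,-2,2,3] = (-3/20 - (-33/20)) / (3 - (-3)) = 1/4
P(-4) = -5 + 8·(-1) + (-33/20)·(-1)·(-2) + (1/4)·(-1)·(-2)·(-6) = -193/10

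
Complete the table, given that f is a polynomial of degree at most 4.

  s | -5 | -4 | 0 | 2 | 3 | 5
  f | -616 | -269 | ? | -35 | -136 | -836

-1

The 5 known values determine f uniquely (degree ≤ 4).
L_0(0) = (4)·(-2)·(-3)·(-5)/[(-1)·(-7)·(-8)·(-10)] = -3/14
L_1(0) = (5)·(-2)·(-3)·(-5)/[(1)·(-6)·(-7)·(-9)] = 25/63
L_2(0) = (5)·(4)·(-3)·(-5)/[(7)·(6)·(-1)·(-3)] = 50/21
L_3(0) = (5)·(4)·(-2)·(-5)/[(8)·(7)·(1)·(-2)] = -25/14
L_4(0) = (5)·(4)·(-2)·(-3)/[(10)·(9)·(3)·(2)] = 2/9
Sum: (-616)·(-3/14) + (-269)·(25/63) + (-35)·(50/21) + (-136)·(-25/14) + (-836)·(2/9) = -1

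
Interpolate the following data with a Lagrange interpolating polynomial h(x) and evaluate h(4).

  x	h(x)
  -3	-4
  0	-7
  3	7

139/9

Evaluate each Lagrange basis at x = 4:
L_0(4) = (4)·(1)/[(-3)·(-6)] = 2/9
L_1(4) = (7)·(1)/[(3)·(-3)] = -7/9
L_2(4) = (7)·(4)/[(6)·(3)] = 14/9
Sum: (-4)·(2/9) + (-7)·(-7/9) + 7·(14/9) = 139/9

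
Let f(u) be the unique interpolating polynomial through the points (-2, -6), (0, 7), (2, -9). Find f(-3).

-187/8

Evaluate each Lagrange basis at u = -3:
L_0(-3) = (-3)·(-5)/[(-2)·(-4)] = 15/8
L_1(-3) = (-1)·(-5)/[(2)·(-2)] = -5/4
L_2(-3) = (-1)·(-3)/[(4)·(2)] = 3/8
Sum: (-6)·(15/8) + 7·(-5/4) + (-9)·(3/8) = -187/8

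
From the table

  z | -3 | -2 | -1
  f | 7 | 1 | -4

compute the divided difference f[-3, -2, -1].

f[-3,-2] = (1 - 7) / (-2 - (-3)) = -6
f[-2,-1] = (-4 - 1) / (-1 - (-2)) = -5
f[-3,-2,-1] = (-5 - (-6)) / (-1 - (-3)) = 1/2

1/2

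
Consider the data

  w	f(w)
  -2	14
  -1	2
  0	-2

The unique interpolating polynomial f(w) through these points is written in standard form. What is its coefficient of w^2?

The leading coefficient equals the top divided difference f[-2,-1,0].
f[-2,-1] = (2 - 14) / (-1 - (-2)) = -12
f[-1,0] = (-2 - 2) / (0 - (-1)) = -4
f[-2,-1,0] = (-4 - (-12)) / (0 - (-2)) = 4

4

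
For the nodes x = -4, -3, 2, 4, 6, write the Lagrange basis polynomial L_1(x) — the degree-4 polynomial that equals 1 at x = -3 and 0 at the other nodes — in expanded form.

L_1(x) = (x + 4)(x - 2)(x - 4)(x - 6) / [(1)·(-5)·(-7)·(-9)]
       = (x^4 - 8x^3 - 4x^2 + 128x - 192) / (-315)

L_1(x) = -(1/315)x^4 + (8/315)x^3 + (4/315)x^2 - (128/315)x + 64/105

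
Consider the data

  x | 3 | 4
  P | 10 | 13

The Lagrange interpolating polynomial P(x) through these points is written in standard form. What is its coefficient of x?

3

The leading coefficient equals the top divided difference P[3,4].
P[3,4] = (13 - 10) / (4 - 3) = 3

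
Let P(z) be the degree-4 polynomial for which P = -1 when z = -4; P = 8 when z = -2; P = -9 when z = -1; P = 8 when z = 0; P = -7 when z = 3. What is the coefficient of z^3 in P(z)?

-9/2

Build the Lagrange basis polynomials:
L_0(z) = (z + 2)(z + 1)z(z - 3) / [168] = (1/168)z^4 - (1/24)z^2 - (1/28)z
L_1(z) = (z + 4)(z + 1)z(z - 3) / [-20] = -(1/20)z^4 - (1/10)z^3 + (11/20)z^2 + (3/5)z
L_2(z) = (z + 4)(z + 2)z(z - 3) / [12] = (1/12)z^4 + (1/4)z^3 - (5/6)z^2 - 2z
L_3(z) = (z + 4)(z + 2)(z + 1)(z - 3) / [-24] = -(1/24)z^4 - (1/6)z^3 + (7/24)z^2 + (17/12)z + 1
L_4(z) = (z + 4)(z + 2)(z + 1)z / [420] = (1/420)z^4 + (1/60)z^3 + (1/30)z^2 + (2/105)z
P(z) = (-1)·L_0 + 8·L_1 + (-9)·L_2 + 8·L_3 + (-7)·L_4
Only the coefficient of z^3 is needed; take it from each L_i and combine:
(-1)·(0) + 8·(-1/10) + (-9)·(1/4) + 8·(-1/6) + (-7)·(1/60) = -9/2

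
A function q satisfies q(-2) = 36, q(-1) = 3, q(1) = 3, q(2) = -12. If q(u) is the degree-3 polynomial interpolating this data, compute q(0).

Evaluate each Lagrange basis at u = 0:
L_0(0) = (1)·(-1)·(-2)/[(-1)·(-3)·(-4)] = -1/6
L_1(0) = (2)·(-1)·(-2)/[(1)·(-2)·(-3)] = 2/3
L_2(0) = (2)·(1)·(-2)/[(3)·(2)·(-1)] = 2/3
L_3(0) = (2)·(1)·(-1)/[(4)·(3)·(1)] = -1/6
Sum: 36·(-1/6) + 3·(2/3) + 3·(2/3) + (-12)·(-1/6) = 0

0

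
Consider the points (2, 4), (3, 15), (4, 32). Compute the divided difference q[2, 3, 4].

q[2,3] = (15 - 4) / (3 - 2) = 11
q[3,4] = (32 - 15) / (4 - 3) = 17
q[2,3,4] = (17 - 11) / (4 - 2) = 3

3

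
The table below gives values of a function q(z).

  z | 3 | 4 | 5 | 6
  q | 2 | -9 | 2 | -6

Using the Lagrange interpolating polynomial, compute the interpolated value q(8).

Evaluate each Lagrange basis at z = 8:
L_0(8) = (4)·(3)·(2)/[(-1)·(-2)·(-3)] = -4
L_1(8) = (5)·(3)·(2)/[(1)·(-1)·(-2)] = 15
L_2(8) = (5)·(4)·(2)/[(2)·(1)·(-1)] = -20
L_3(8) = (5)·(4)·(3)/[(3)·(2)·(1)] = 10
Sum: 2·(-4) + (-9)·(15) + 2·(-20) + (-6)·(10) = -243

-243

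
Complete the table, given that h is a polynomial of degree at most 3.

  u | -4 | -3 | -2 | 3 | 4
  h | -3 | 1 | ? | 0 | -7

The 4 known values determine h uniquely (degree ≤ 3).
Evaluate each Lagrange basis at u = -2:
L_0(-2) = (1)·(-5)·(-6)/[(-1)·(-7)·(-8)] = -15/28
L_1(-2) = (2)·(-5)·(-6)/[(1)·(-6)·(-7)] = 10/7
L_2(-2) = (2)·(1)·(-6)/[(7)·(6)·(-1)] = 2/7
L_3(-2) = (2)·(1)·(-5)/[(8)·(7)·(1)] = -5/28
Sum: (-3)·(-15/28) + 1·(10/7) + 0 + (-7)·(-5/28) = 30/7

30/7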